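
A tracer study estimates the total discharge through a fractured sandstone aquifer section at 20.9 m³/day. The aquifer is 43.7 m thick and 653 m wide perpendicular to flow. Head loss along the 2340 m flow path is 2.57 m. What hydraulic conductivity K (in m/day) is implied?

0.667

Cross-sectional area A = 653 × 43.7 = 28536 m².
Hydraulic gradient i = Δh / L = 2.57 / 2340 = 0.001098.
From Q = K·A·i, K = Q / (A·i) = 20.9 / (28536 × 0.001098) = 0.6669 m/day.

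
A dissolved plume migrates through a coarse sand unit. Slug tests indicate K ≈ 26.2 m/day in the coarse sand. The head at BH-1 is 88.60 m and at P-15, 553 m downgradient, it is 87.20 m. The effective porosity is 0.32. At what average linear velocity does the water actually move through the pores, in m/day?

0.207

Hydraulic gradient i = (88.60 − 87.20) / 553 = 1.4 / 553 = 0.002532.
Darcy flux q = K · i = 26.20 × 0.002532 = 0.06633 m/day.
Seepage velocity v = q / n_e = 0.06633 / 0.32 = 0.2073 m/day.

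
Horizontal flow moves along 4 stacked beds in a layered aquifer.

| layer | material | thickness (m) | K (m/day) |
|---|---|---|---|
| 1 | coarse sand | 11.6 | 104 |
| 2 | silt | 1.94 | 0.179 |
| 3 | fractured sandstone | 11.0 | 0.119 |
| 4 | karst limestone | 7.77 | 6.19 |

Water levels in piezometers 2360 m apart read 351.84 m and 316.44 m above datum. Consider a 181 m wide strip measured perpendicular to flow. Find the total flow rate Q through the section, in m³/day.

Flow is parallel to layering, so each bed carries its own Darcy discharge and the transmissivities add.
Σ(K_i·b_i) = 104×11.6 + 0.179×1.94 + 0.119×11.0 + 6.19×7.77 = 1256 m²/day.
Hydraulic gradient i = (351.84 − 316.44) / 2360 = 35.4 / 2360 = 0.01500.
Q = Σ(K_i·b_i) · W · i = 1256 × 181 × 0.01500 = 3410 m³/day.

3410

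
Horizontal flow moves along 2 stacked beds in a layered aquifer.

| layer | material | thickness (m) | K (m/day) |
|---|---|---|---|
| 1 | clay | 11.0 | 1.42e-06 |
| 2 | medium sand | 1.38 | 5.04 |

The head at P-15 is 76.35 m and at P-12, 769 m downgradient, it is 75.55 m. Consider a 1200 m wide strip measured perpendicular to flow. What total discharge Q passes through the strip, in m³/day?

Flow is parallel to layering, so each bed carries its own Darcy discharge and the transmissivities add.
Σ(K_i·b_i) = 1.42e-06×11.0 + 5.04×1.38 = 6.955 m²/day.
Hydraulic gradient i = (76.35 − 75.55) / 769 = 0.8 / 769 = 0.001040.
Q = Σ(K_i·b_i) · W · i = 6.955 × 1200 × 0.001040 = 8.683 m³/day.

8.68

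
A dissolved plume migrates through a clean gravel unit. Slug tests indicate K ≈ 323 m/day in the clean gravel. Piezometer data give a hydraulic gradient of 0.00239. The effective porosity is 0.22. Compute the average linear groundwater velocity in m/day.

3.51

Hydraulic gradient i = 0.00239.
Darcy flux q = K · i = 323.0 × 0.002390 = 0.7720 m/day.
Seepage velocity v = q / n_e = 0.7720 / 0.22 = 3.509 m/day.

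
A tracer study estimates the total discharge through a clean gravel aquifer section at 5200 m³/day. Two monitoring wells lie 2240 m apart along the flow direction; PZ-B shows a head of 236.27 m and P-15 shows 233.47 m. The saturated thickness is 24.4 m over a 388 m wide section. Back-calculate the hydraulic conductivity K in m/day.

439

Cross-sectional area A = 388 × 24.4 = 9467 m².
Hydraulic gradient i = (236.27 − 233.47) / 2240 = 2.8 / 2240 = 0.001250.
From Q = K·A·i, K = Q / (A·i) = 5200 / (9467 × 0.001250) = 439.4 m/day.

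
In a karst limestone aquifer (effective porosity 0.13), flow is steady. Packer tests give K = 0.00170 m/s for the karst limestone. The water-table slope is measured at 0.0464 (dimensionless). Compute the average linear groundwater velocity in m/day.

52.4

Convert K: 0.00170 m/s × 86400 = 146.9 m/day.
Hydraulic gradient i = 0.0464.
Darcy flux q = K · i = 146.9 × 0.04640 = 6.815 m/day.
Seepage velocity v = q / n_e = 6.815 / 0.13 = 52.42 m/day.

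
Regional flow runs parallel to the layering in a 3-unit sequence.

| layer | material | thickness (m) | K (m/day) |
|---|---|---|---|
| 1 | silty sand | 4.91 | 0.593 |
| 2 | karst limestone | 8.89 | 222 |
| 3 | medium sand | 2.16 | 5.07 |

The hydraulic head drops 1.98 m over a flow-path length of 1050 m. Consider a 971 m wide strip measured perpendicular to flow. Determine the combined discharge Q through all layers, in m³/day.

Flow is parallel to layering, so each bed carries its own Darcy discharge and the transmissivities add.
Σ(K_i·b_i) = 0.593×4.91 + 222×8.89 + 5.07×2.16 = 1987 m²/day.
Hydraulic gradient i = Δh / L = 1.98 / 1050 = 0.001886.
Q = Σ(K_i·b_i) · W · i = 1987 × 971 × 0.001886 = 3639 m³/day.

3640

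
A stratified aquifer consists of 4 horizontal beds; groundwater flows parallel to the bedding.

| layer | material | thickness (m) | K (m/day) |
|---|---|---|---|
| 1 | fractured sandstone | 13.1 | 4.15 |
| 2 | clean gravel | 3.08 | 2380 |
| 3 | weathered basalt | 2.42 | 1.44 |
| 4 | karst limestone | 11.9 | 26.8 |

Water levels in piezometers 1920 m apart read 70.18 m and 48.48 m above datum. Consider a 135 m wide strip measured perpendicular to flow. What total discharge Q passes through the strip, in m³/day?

11800

Flow is parallel to layering, so each bed carries its own Darcy discharge and the transmissivities add.
Σ(K_i·b_i) = 4.15×13.1 + 2380×3.08 + 1.44×2.42 + 26.8×11.9 = 7707 m²/day.
Hydraulic gradient i = (70.18 − 48.48) / 1920 = 21.7 / 1920 = 0.01130.
Q = Σ(K_i·b_i) · W · i = 7707 × 135 × 0.01130 = 11759 m³/day.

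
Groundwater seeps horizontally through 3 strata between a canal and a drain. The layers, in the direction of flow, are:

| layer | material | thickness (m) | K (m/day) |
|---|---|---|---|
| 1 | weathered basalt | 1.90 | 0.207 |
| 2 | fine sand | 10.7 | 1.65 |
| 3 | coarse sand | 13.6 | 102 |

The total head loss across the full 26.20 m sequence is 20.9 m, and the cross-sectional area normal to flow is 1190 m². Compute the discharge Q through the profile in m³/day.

1570

Flow is perpendicular to layering, so the layers act in series and the equivalent K is the thickness-weighted harmonic mean.
Total thickness L = 1.90 + 10.7 + 13.6 = 26.20 m.
Σ(b_i/K_i) = 1.90/0.207 + 10.7/1.65 + 13.6/102 = 15.80 d.
K_eq = L / Σ(b_i/K_i) = 26.20 / 15.80 = 1.659 m/day.
Q = K_eq · A · (Δh/L) = 1.659 × 1190 × (20.9/26.20) = 1574 m³/day.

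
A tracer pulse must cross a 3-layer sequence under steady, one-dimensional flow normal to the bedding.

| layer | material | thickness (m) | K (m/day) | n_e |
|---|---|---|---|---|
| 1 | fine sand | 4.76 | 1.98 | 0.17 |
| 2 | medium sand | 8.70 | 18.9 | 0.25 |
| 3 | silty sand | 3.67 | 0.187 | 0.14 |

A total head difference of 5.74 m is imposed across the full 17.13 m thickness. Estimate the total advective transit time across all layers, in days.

13.7

With flow normal to the layers, continuity requires the same specific discharge q through every layer.
Σ(b_i/K_i) = 4.76/1.98 + 8.70/18.9 + 3.67/0.187 = 22.49 d.
q = Δh / Σ(b_i/K_i) = 5.74 / 22.49 = 0.2552 m/day.
In each layer the seepage velocity is v_i = q/n_i, so the layer transit time is t_i = b_i·n_i / q:
  layer 1 (fine sand): t_1 = 4.76 × 0.17 / 0.2552 = 3.171 d
  layer 2 (medium sand): t_2 = 8.70 × 0.25 / 0.2552 = 8.522 d
  layer 3 (silty sand): t_3 = 3.67 × 0.14 / 0.2552 = 2.013 d
Total t = Σ t_i = 13.71 days.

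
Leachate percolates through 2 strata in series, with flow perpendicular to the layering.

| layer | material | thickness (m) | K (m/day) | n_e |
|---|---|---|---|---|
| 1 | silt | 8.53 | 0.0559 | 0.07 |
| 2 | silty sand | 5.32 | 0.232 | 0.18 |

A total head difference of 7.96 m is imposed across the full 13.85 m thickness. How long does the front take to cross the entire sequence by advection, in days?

With flow normal to the layers, continuity requires the same specific discharge q through every layer.
Σ(b_i/K_i) = 8.53/0.0559 + 5.32/0.232 = 175.5 d.
q = Δh / Σ(b_i/K_i) = 7.96 / 175.5 = 0.04535 m/day.
In each layer the seepage velocity is v_i = q/n_i, so the layer transit time is t_i = b_i·n_i / q:
  layer 1 (silt): t_1 = 8.53 × 0.07 / 0.04535 = 13.17 d
  layer 2 (silty sand): t_2 = 5.32 × 0.18 / 0.04535 = 21.12 d
Total t = Σ t_i = 34.28 days.

34.3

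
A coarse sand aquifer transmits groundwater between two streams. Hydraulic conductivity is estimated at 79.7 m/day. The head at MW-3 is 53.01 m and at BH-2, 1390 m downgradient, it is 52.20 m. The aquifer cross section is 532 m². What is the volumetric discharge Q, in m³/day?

24.7

Hydraulic gradient i = (53.01 − 52.20) / 1390 = 0.81 / 1390 = 0.0005827.
Darcy's law: Q = K · A · i = 79.70 × 532.0 × 0.0005827 = 24.71 m³/day.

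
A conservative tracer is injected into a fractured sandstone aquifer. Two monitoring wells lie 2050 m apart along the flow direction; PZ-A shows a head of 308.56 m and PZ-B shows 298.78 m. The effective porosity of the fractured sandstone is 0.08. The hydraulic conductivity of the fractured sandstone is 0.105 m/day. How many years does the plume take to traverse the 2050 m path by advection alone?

Hydraulic gradient i = (308.56 − 298.78) / 2050 = 9.78 / 2050 = 0.004771.
Darcy flux q = K · i = 0.1050 × 0.004771 = 0.0005009 m/day.
Seepage velocity v = q / n_e = 0.0005009 / 0.08 = 0.006262 m/day.
Travel time t = L / v = 2050 / 0.006262 = 3.274e+05 days = 896.4 years.

896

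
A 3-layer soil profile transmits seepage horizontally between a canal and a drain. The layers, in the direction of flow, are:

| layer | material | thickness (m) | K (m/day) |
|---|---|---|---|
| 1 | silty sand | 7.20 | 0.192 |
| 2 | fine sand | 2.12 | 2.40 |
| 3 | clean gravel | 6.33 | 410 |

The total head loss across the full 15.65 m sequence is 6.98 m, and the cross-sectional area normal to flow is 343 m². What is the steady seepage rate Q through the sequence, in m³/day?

Flow is perpendicular to layering, so the layers act in series and the equivalent K is the thickness-weighted harmonic mean.
Total thickness L = 7.20 + 2.12 + 6.33 = 15.65 m.
Σ(b_i/K_i) = 7.20/0.192 + 2.12/2.40 + 6.33/410 = 38.40 d.
K_eq = L / Σ(b_i/K_i) = 15.65 / 38.40 = 0.4076 m/day.
Q = K_eq · A · (Δh/L) = 0.4076 × 343 × (6.98/15.65) = 62.35 m³/day.

62.3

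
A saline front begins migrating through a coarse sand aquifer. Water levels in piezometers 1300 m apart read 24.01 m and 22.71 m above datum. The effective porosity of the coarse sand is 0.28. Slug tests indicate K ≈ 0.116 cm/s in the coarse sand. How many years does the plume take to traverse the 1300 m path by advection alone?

9.94

Convert K: 0.116 cm/s × 864 = 100.2 m/day.
Hydraulic gradient i = (24.01 − 22.71) / 1300 = 1.3 / 1300 = 0.001000.
Darcy flux q = K · i = 100.2 × 0.001000 = 0.1002 m/day.
Seepage velocity v = q / n_e = 0.1002 / 0.28 = 0.3579 m/day.
Travel time t = L / v = 1300 / 0.3579 = 3632 days = 9.944 years.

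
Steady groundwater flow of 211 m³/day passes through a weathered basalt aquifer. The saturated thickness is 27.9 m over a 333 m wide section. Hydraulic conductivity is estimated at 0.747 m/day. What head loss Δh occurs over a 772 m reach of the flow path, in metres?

23.5

Cross-sectional area A = 333 × 27.9 = 9291 m².
From Q = K·A·i, i = Q / (K·A) = 211 / (0.7470 × 9291) = 0.03040.
Head loss Δh = i · L = 0.03040 × 772 = 23.47 m.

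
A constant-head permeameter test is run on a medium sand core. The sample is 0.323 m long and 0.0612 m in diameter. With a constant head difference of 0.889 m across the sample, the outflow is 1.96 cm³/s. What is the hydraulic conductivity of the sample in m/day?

20.9

Cross-sectional area A = π·(d/2)² = π × (0.0612/2)² = 0.002942 m².
Convert discharge: 1.96 cm³/s = 1.960e-06 m³/s.
Darcy's law rearranged: K = Q·L / (A·Δh) = 1.960e-06 × 0.323 / (0.002942 × 0.889) = 0.0002421 m/s = 20.92 m/day.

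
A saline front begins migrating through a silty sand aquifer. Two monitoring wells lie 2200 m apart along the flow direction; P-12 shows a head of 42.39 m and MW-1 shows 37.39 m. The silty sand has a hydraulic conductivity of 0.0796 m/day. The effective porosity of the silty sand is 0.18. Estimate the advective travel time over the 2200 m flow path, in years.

5990

Hydraulic gradient i = (42.39 − 37.39) / 2200 = 5 / 2200 = 0.002273.
Darcy flux q = K · i = 0.07960 × 0.002273 = 0.0001809 m/day.
Seepage velocity v = q / n_e = 0.0001809 / 0.18 = 0.001005 m/day.
Travel time t = L / v = 2200 / 0.001005 = 2.189e+06 days = 5993 years.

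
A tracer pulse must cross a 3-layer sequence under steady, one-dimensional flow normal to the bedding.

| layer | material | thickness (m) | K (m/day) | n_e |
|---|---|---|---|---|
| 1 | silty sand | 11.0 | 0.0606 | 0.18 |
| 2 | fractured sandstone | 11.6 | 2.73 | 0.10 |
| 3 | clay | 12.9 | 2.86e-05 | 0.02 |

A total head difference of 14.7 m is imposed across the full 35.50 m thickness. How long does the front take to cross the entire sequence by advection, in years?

286

With flow normal to the layers, continuity requires the same specific discharge q through every layer.
Σ(b_i/K_i) = 11.0/0.0606 + 11.6/2.73 + 12.9/2.86e-05 = 4.512e+05 d.
q = Δh / Σ(b_i/K_i) = 14.7 / 4.512e+05 = 3.258e-05 m/day.
In each layer the seepage velocity is v_i = q/n_i, so the layer transit time is t_i = b_i·n_i / q:
  layer 1 (silty sand): t_1 = 11.0 × 0.18 / 3.258e-05 = 60779 d
  layer 2 (fractured sandstone): t_2 = 11.6 × 0.10 / 3.258e-05 = 35608 d
  layer 3 (clay): t_3 = 12.9 × 0.02 / 3.258e-05 = 7920 d
Total t = Σ t_i = 1.043e+05 days = 285.6 years.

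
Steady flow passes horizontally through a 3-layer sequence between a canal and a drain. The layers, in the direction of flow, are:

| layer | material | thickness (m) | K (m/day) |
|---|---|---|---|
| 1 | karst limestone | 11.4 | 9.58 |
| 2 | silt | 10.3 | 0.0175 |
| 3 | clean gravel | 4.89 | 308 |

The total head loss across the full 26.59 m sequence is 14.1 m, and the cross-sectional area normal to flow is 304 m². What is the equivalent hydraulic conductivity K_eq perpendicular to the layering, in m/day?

Flow is perpendicular to layering, so the layers act in series and the equivalent K is the thickness-weighted harmonic mean.
Total thickness L = 11.4 + 10.3 + 4.89 = 26.59 m.
Σ(b_i/K_i) = 11.4/9.58 + 10.3/0.0175 + 4.89/308 = 589.8 d.
K_eq = L / Σ(b_i/K_i) = 26.59 / 589.8 = 0.04508 m/day.

0.0451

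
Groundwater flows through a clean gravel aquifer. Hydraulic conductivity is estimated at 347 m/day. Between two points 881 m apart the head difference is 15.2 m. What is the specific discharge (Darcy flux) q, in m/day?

5.99

Hydraulic gradient i = Δh / L = 15.2 / 881 = 0.01725.
Specific discharge q = K · i = 347.0 × 0.01725 = 5.987 m/day.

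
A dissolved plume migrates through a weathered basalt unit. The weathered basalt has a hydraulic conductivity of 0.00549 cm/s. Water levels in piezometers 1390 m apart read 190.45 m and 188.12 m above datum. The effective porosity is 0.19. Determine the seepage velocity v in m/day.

0.0418

Convert K: 0.00549 cm/s × 864 = 4.743 m/day.
Hydraulic gradient i = (190.45 − 188.12) / 1390 = 2.33 / 1390 = 0.001676.
Darcy flux q = K · i = 4.743 × 0.001676 = 0.007951 m/day.
Seepage velocity v = q / n_e = 0.007951 / 0.19 = 0.04185 m/day.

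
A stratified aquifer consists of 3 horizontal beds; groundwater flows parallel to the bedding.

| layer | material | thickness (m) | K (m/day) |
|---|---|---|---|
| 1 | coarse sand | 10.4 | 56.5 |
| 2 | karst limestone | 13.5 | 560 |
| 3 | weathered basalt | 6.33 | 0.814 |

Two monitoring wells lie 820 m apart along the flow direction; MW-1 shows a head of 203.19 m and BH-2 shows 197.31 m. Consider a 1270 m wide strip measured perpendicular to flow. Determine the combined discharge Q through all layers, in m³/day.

74200

Flow is parallel to layering, so each bed carries its own Darcy discharge and the transmissivities add.
Σ(K_i·b_i) = 56.5×10.4 + 560×13.5 + 0.814×6.33 = 8153 m²/day.
Hydraulic gradient i = (203.19 − 197.31) / 820 = 5.88 / 820 = 0.007171.
Q = Σ(K_i·b_i) · W · i = 8153 × 1270 × 0.007171 = 74246 m³/day.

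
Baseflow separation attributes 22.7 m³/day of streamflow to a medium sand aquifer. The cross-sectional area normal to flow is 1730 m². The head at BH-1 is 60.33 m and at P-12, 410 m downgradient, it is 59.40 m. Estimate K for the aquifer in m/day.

Hydraulic gradient i = (60.33 − 59.40) / 410 = 0.93 / 410 = 0.002268.
From Q = K·A·i, K = Q / (A·i) = 22.7 / (1730 × 0.002268) = 5.785 m/day.

5.78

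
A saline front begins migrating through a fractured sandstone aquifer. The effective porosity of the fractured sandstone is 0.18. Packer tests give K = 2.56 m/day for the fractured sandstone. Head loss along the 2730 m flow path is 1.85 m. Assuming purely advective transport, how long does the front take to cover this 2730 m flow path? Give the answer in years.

Hydraulic gradient i = Δh / L = 1.85 / 2730 = 0.0006777.
Darcy flux q = K · i = 2.560 × 0.0006777 = 0.001735 m/day.
Seepage velocity v = q / n_e = 0.001735 / 0.18 = 0.009638 m/day.
Travel time t = L / v = 2730 / 0.009638 = 2.833e+05 days = 775.5 years.

776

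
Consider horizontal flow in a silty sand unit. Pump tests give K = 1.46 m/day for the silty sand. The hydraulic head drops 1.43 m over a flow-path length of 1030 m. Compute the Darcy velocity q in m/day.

Hydraulic gradient i = Δh / L = 1.43 / 1030 = 0.001388.
Specific discharge q = K · i = 1.460 × 0.001388 = 0.002027 m/day.

0.00203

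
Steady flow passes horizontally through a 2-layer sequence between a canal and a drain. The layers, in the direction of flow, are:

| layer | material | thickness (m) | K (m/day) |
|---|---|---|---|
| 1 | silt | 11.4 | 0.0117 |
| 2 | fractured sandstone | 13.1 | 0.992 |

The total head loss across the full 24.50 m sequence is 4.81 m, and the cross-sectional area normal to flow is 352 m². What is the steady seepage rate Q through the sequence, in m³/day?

Flow is perpendicular to layering, so the layers act in series and the equivalent K is the thickness-weighted harmonic mean.
Total thickness L = 11.4 + 13.1 = 24.50 m.
Σ(b_i/K_i) = 11.4/0.0117 + 13.1/0.992 = 987.6 d.
K_eq = L / Σ(b_i/K_i) = 24.50 / 987.6 = 0.02481 m/day.
Q = K_eq · A · (Δh/L) = 0.02481 × 352 × (4.81/24.50) = 1.714 m³/day.

1.71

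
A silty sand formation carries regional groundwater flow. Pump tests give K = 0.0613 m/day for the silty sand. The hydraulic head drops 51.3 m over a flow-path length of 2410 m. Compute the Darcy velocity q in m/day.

Hydraulic gradient i = Δh / L = 51.3 / 2410 = 0.02129.
Specific discharge q = K · i = 0.06130 × 0.02129 = 0.001305 m/day.

0.00130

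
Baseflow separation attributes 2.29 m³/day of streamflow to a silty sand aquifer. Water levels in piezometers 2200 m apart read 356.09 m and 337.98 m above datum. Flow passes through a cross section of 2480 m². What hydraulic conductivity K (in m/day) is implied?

Hydraulic gradient i = (356.09 − 337.98) / 2200 = 18.11 / 2200 = 0.008232.
From Q = K·A·i, K = Q / (A·i) = 2.29 / (2480 × 0.008232) = 0.1122 m/day.

0.112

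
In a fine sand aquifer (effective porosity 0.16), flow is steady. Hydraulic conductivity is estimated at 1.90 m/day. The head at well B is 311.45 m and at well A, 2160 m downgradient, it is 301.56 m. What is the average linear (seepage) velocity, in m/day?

Hydraulic gradient i = (311.45 − 301.56) / 2160 = 9.89 / 2160 = 0.004579.
Darcy flux q = K · i = 1.900 × 0.004579 = 0.008700 m/day.
Seepage velocity v = q / n_e = 0.008700 / 0.16 = 0.05437 m/day.

0.0544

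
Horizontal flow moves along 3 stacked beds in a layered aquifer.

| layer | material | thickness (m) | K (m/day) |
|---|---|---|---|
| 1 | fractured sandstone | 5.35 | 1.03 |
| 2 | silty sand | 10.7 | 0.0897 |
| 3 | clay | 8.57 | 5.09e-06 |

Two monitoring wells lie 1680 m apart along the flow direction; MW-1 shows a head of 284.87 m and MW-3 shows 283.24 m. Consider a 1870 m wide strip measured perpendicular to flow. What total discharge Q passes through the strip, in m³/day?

11.7

Flow is parallel to layering, so each bed carries its own Darcy discharge and the transmissivities add.
Σ(K_i·b_i) = 1.03×5.35 + 0.0897×10.7 + 5.09e-06×8.57 = 6.470 m²/day.
Hydraulic gradient i = (284.87 − 283.24) / 1680 = 1.63 / 1680 = 0.0009702.
Q = Σ(K_i·b_i) · W · i = 6.470 × 1870 × 0.0009702 = 11.74 m³/day.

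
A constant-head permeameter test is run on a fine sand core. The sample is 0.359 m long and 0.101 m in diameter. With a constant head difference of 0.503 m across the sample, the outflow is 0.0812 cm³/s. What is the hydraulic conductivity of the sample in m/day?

0.625

Cross-sectional area A = π·(d/2)² = π × (0.101/2)² = 0.008012 m².
Convert discharge: 0.0812 cm³/s = 8.120e-08 m³/s.
Darcy's law rearranged: K = Q·L / (A·Δh) = 8.120e-08 × 0.359 / (0.008012 × 0.503) = 7.234e-06 m/s = 0.6250 m/day.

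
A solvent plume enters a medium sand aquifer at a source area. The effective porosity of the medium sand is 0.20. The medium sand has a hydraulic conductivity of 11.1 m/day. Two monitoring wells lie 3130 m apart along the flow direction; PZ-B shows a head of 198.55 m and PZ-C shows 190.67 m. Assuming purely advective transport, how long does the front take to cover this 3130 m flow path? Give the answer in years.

61.3

Hydraulic gradient i = (198.55 − 190.67) / 3130 = 7.88 / 3130 = 0.002518.
Darcy flux q = K · i = 11.10 × 0.002518 = 0.02795 m/day.
Seepage velocity v = q / n_e = 0.02795 / 0.20 = 0.1397 m/day.
Travel time t = L / v = 3130 / 0.1397 = 22401 days = 61.33 years.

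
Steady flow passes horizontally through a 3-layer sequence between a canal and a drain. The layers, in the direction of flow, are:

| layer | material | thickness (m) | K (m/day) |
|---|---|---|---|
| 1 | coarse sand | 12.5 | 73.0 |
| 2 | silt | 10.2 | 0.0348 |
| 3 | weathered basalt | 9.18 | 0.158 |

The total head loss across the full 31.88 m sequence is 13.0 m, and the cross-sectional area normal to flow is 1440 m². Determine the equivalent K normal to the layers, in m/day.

0.0907

Flow is perpendicular to layering, so the layers act in series and the equivalent K is the thickness-weighted harmonic mean.
Total thickness L = 12.5 + 10.2 + 9.18 = 31.88 m.
Σ(b_i/K_i) = 12.5/73.0 + 10.2/0.0348 + 9.18/0.158 = 351.4 d.
K_eq = L / Σ(b_i/K_i) = 31.88 / 351.4 = 0.09073 m/day.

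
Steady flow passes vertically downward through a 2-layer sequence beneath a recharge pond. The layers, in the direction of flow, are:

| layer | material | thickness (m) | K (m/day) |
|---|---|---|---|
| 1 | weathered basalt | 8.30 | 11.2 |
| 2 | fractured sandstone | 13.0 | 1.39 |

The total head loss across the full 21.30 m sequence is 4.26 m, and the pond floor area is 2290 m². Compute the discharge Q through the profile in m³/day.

Flow is perpendicular to layering, so the layers act in series and the equivalent K is the thickness-weighted harmonic mean.
Total thickness L = 8.30 + 13.0 = 21.30 m.
Σ(b_i/K_i) = 8.30/11.2 + 13.0/1.39 = 10.09 d.
K_eq = L / Σ(b_i/K_i) = 21.30 / 10.09 = 2.110 m/day.
Q = K_eq · A · (Δh/L) = 2.110 × 2290 × (4.26/21.30) = 966.5 m³/day.

966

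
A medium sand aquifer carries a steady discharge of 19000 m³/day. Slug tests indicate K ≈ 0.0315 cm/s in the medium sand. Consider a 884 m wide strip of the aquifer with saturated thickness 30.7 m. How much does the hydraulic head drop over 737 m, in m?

Convert K: 0.0315 cm/s × 864 = 27.22 m/day.
Cross-sectional area A = 884 × 30.7 = 27139 m².
From Q = K·A·i, i = Q / (K·A) = 19000 / (27.22 × 27139) = 0.02572.
Head loss Δh = i · L = 0.02572 × 737 = 18.96 m.

19.0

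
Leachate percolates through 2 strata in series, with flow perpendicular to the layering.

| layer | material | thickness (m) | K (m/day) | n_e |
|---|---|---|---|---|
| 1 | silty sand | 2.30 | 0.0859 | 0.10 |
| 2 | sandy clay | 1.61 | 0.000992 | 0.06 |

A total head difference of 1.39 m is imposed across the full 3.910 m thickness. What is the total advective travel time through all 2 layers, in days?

With flow normal to the layers, continuity requires the same specific discharge q through every layer.
Σ(b_i/K_i) = 2.30/0.0859 + 1.61/0.000992 = 1650 d.
q = Δh / Σ(b_i/K_i) = 1.39 / 1650 = 0.0008425 m/day.
In each layer the seepage velocity is v_i = q/n_i, so the layer transit time is t_i = b_i·n_i / q:
  layer 1 (silty sand): t_1 = 2.30 × 0.10 / 0.0008425 = 273.0 d
  layer 2 (sandy clay): t_2 = 1.61 × 0.06 / 0.0008425 = 114.7 d
Total t = Σ t_i = 387.6 days.

388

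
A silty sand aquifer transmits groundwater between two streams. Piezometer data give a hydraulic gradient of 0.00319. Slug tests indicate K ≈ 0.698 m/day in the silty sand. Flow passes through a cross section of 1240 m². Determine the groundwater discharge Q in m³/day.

2.76

Hydraulic gradient i = 0.00319.
Darcy's law: Q = K · A · i = 0.6980 × 1240 × 0.003190 = 2.761 m³/day.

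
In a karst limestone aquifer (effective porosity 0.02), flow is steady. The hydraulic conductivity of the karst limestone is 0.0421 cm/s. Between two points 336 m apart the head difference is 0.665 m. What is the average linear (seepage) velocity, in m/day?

Convert K: 0.0421 cm/s × 864 = 36.37 m/day.
Hydraulic gradient i = Δh / L = 0.665 / 336 = 0.001979.
Darcy flux q = K · i = 36.37 × 0.001979 = 0.07199 m/day.
Seepage velocity v = q / n_e = 0.07199 / 0.02 = 3.600 m/day.

3.60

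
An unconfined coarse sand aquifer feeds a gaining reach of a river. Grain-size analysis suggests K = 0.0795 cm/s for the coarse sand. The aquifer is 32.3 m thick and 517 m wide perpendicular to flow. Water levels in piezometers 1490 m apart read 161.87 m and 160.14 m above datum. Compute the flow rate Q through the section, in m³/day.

Convert K: 0.0795 cm/s × 864 = 68.69 m/day.
Cross-sectional area A = 517 × 32.3 = 16699 m².
Hydraulic gradient i = (161.87 − 160.14) / 1490 = 1.73 / 1490 = 0.001161.
Darcy's law: Q = K · A · i = 68.69 × 16699 × 0.001161 = 1332 m³/day.

1330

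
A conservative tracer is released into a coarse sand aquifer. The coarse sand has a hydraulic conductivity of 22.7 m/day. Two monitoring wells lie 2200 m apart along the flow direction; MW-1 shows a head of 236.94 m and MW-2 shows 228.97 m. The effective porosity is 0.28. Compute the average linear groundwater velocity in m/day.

0.294

Hydraulic gradient i = (236.94 − 228.97) / 2200 = 7.97 / 2200 = 0.003623.
Darcy flux q = K · i = 22.70 × 0.003623 = 0.08224 m/day.
Seepage velocity v = q / n_e = 0.08224 / 0.28 = 0.2937 m/day.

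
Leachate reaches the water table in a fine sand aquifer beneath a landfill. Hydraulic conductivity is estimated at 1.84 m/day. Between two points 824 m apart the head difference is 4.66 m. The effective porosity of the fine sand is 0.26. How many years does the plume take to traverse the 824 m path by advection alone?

56.4

Hydraulic gradient i = Δh / L = 4.66 / 824 = 0.005655.
Darcy flux q = K · i = 1.840 × 0.005655 = 0.01041 m/day.
Seepage velocity v = q / n_e = 0.01041 / 0.26 = 0.04002 m/day.
Travel time t = L / v = 824 / 0.04002 = 20588 days = 56.37 years.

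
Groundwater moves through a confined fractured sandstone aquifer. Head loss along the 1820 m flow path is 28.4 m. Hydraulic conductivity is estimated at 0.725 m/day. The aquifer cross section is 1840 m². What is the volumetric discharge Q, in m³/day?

20.8

Hydraulic gradient i = Δh / L = 28.4 / 1820 = 0.01560.
Darcy's law: Q = K · A · i = 0.7250 × 1840 × 0.01560 = 20.82 m³/day.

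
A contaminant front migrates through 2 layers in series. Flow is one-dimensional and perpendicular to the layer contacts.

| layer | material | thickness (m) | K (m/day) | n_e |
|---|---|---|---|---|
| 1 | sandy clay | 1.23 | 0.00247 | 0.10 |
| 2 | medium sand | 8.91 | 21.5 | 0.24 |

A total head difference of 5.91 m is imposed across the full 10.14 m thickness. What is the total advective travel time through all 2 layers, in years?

With flow normal to the layers, continuity requires the same specific discharge q through every layer.
Σ(b_i/K_i) = 1.23/0.00247 + 8.91/21.5 = 498.4 d.
q = Δh / Σ(b_i/K_i) = 5.91 / 498.4 = 0.01186 m/day.
In each layer the seepage velocity is v_i = q/n_i, so the layer transit time is t_i = b_i·n_i / q:
  layer 1 (sandy clay): t_1 = 1.23 × 0.10 / 0.01186 = 10.37 d
  layer 2 (medium sand): t_2 = 8.91 × 0.24 / 0.01186 = 180.3 d
Total t = Σ t_i = 190.7 days = 0.5221 years.

0.522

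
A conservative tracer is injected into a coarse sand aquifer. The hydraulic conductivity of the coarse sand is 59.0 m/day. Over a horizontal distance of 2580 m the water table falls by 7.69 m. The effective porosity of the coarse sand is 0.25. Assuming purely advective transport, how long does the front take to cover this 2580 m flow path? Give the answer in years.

10.0

Hydraulic gradient i = Δh / L = 7.69 / 2580 = 0.002981.
Darcy flux q = K · i = 59.00 × 0.002981 = 0.1759 m/day.
Seepage velocity v = q / n_e = 0.1759 / 0.25 = 0.7034 m/day.
Travel time t = L / v = 2580 / 0.7034 = 3668 days = 10.04 years.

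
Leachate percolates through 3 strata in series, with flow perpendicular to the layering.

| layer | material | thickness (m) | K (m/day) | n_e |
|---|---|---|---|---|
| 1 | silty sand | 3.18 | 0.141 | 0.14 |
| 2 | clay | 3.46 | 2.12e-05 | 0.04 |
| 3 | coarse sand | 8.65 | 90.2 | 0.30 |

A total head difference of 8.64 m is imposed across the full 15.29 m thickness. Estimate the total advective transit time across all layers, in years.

With flow normal to the layers, continuity requires the same specific discharge q through every layer.
Σ(b_i/K_i) = 3.18/0.141 + 3.46/2.12e-05 + 8.65/90.2 = 1.632e+05 d.
q = Δh / Σ(b_i/K_i) = 8.64 / 1.632e+05 = 5.293e-05 m/day.
In each layer the seepage velocity is v_i = q/n_i, so the layer transit time is t_i = b_i·n_i / q:
  layer 1 (silty sand): t_1 = 3.18 × 0.14 / 5.293e-05 = 8411 d
  layer 2 (clay): t_2 = 3.46 × 0.04 / 5.293e-05 = 2615 d
  layer 3 (coarse sand): t_3 = 8.65 × 0.30 / 5.293e-05 = 49026 d
Total t = Σ t_i = 60051 days = 164.4 years.

164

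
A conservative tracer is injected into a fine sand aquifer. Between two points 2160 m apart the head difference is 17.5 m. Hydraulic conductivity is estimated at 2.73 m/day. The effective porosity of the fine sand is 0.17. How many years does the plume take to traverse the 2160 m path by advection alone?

Hydraulic gradient i = Δh / L = 17.5 / 2160 = 0.008102.
Darcy flux q = K · i = 2.730 × 0.008102 = 0.02212 m/day.
Seepage velocity v = q / n_e = 0.02212 / 0.17 = 0.1301 m/day.
Travel time t = L / v = 2160 / 0.1301 = 16602 days = 45.45 years.

45.5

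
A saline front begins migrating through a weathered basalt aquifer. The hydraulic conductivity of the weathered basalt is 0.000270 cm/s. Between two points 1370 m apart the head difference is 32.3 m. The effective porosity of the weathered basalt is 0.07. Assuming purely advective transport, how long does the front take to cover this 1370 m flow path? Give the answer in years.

Convert K: 0.000270 cm/s × 864 = 0.2333 m/day.
Hydraulic gradient i = Δh / L = 32.3 / 1370 = 0.02358.
Darcy flux q = K · i = 0.2333 × 0.02358 = 0.005500 m/day.
Seepage velocity v = q / n_e = 0.005500 / 0.07 = 0.07857 m/day.
Travel time t = L / v = 1370 / 0.07857 = 17436 days = 47.74 years.

47.7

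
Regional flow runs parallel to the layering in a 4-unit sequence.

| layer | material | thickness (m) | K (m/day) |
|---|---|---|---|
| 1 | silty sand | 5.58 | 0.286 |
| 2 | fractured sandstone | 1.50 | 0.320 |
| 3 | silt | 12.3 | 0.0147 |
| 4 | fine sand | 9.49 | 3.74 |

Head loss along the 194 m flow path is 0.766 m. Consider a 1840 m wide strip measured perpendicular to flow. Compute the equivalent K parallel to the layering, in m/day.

Flow is parallel to layering, so each bed carries its own Darcy discharge and the transmissivities add.
Σ(K_i·b_i) = 0.286×5.58 + 0.320×1.50 + 0.0147×12.3 + 3.74×9.49 = 37.75 m²/day.
Total thickness b = 28.87 m, so K_eq = Σ(K_i·b_i)/b = 1.308 m/day.

1.31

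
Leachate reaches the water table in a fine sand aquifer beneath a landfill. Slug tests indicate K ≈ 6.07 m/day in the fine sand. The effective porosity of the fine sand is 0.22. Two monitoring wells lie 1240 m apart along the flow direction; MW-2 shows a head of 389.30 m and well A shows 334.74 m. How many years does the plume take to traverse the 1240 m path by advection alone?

2.80

Hydraulic gradient i = (389.30 − 334.74) / 1240 = 54.56 / 1240 = 0.04400.
Darcy flux q = K · i = 6.070 × 0.04400 = 0.2671 m/day.
Seepage velocity v = q / n_e = 0.2671 / 0.22 = 1.214 m/day.
Travel time t = L / v = 1240 / 1.214 = 1021 days = 2.796 years.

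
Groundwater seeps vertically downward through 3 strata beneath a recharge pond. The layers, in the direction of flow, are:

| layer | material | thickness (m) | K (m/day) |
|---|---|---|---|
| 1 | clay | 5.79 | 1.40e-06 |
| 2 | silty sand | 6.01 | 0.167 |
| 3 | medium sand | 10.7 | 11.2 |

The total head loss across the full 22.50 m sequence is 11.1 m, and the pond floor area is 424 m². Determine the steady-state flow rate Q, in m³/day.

0.00114

Flow is perpendicular to layering, so the layers act in series and the equivalent K is the thickness-weighted harmonic mean.
Total thickness L = 5.79 + 6.01 + 10.7 = 22.50 m.
Σ(b_i/K_i) = 5.79/1.40e-06 + 6.01/0.167 + 10.7/11.2 = 4.136e+06 d.
K_eq = L / Σ(b_i/K_i) = 22.50 / 4.136e+06 = 5.440e-06 m/day.
Q = K_eq · A · (Δh/L) = 5.440e-06 × 424 × (11.1/22.50) = 0.001138 m³/day.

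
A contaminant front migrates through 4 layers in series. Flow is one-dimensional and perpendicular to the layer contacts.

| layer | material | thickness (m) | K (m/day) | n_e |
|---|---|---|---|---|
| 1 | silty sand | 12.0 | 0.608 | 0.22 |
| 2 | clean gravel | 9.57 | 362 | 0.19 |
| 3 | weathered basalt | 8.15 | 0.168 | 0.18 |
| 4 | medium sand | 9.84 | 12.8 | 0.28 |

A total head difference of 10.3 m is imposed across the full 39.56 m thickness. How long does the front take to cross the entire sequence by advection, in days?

With flow normal to the layers, continuity requires the same specific discharge q through every layer.
Σ(b_i/K_i) = 12.0/0.608 + 9.57/362 + 8.15/0.168 + 9.84/12.8 = 69.04 d.
q = Δh / Σ(b_i/K_i) = 10.3 / 69.04 = 0.1492 m/day.
In each layer the seepage velocity is v_i = q/n_i, so the layer transit time is t_i = b_i·n_i / q:
  layer 1 (silty sand): t_1 = 12.0 × 0.22 / 0.1492 = 17.70 d
  layer 2 (clean gravel): t_2 = 9.57 × 0.19 / 0.1492 = 12.19 d
  layer 3 (weathered basalt): t_3 = 8.15 × 0.18 / 0.1492 = 9.834 d
  layer 4 (medium sand): t_4 = 9.84 × 0.28 / 0.1492 = 18.47 d
Total t = Σ t_i = 58.19 days.

58.2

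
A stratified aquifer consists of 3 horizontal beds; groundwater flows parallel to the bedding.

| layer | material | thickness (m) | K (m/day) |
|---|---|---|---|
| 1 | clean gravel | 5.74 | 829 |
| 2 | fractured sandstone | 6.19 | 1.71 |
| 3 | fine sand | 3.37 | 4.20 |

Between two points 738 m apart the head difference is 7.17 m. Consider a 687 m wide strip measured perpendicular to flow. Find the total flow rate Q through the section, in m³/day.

Flow is parallel to layering, so each bed carries its own Darcy discharge and the transmissivities add.
Σ(K_i·b_i) = 829×5.74 + 1.71×6.19 + 4.20×3.37 = 4783 m²/day.
Hydraulic gradient i = Δh / L = 7.17 / 738 = 0.009715.
Q = Σ(K_i·b_i) · W · i = 4783 × 687 × 0.009715 = 31926 m³/day.

31900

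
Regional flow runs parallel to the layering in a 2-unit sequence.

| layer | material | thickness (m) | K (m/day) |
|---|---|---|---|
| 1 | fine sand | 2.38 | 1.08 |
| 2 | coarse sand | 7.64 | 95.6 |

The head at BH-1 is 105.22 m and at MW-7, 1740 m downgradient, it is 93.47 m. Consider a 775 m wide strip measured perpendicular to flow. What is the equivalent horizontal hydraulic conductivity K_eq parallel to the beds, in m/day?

Flow is parallel to layering, so each bed carries its own Darcy discharge and the transmissivities add.
Σ(K_i·b_i) = 1.08×2.38 + 95.6×7.64 = 733.0 m²/day.
Total thickness b = 10.02 m, so K_eq = Σ(K_i·b_i)/b = 73.15 m/day.

73.1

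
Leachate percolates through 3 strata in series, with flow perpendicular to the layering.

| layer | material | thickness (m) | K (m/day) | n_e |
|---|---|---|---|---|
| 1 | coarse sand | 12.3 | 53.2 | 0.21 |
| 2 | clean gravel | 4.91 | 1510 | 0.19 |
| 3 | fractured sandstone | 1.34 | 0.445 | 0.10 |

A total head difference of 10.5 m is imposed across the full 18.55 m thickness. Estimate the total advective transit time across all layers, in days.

With flow normal to the layers, continuity requires the same specific discharge q through every layer.
Σ(b_i/K_i) = 12.3/53.2 + 4.91/1510 + 1.34/0.445 = 3.246 d.
q = Δh / Σ(b_i/K_i) = 10.5 / 3.246 = 3.235 m/day.
In each layer the seepage velocity is v_i = q/n_i, so the layer transit time is t_i = b_i·n_i / q:
  layer 1 (coarse sand): t_1 = 12.3 × 0.21 / 3.235 = 0.7984 d
  layer 2 (clean gravel): t_2 = 4.91 × 0.19 / 3.235 = 0.2884 d
  layer 3 (fractured sandstone): t_3 = 1.34 × 0.10 / 3.235 = 0.04142 d
Total t = Σ t_i = 1.128 days.

1.13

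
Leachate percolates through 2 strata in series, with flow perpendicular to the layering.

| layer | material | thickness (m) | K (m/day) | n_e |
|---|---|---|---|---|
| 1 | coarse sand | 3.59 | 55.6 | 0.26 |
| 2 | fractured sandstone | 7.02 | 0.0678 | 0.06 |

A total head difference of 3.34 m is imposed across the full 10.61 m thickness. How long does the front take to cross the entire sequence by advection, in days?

42.0

With flow normal to the layers, continuity requires the same specific discharge q through every layer.
Σ(b_i/K_i) = 3.59/55.6 + 7.02/0.0678 = 103.6 d.
q = Δh / Σ(b_i/K_i) = 3.34 / 103.6 = 0.03224 m/day.
In each layer the seepage velocity is v_i = q/n_i, so the layer transit time is t_i = b_i·n_i / q:
  layer 1 (coarse sand): t_1 = 3.59 × 0.26 / 0.03224 = 28.95 d
  layer 2 (fractured sandstone): t_2 = 7.02 × 0.06 / 0.03224 = 13.07 d
Total t = Σ t_i = 42.02 days.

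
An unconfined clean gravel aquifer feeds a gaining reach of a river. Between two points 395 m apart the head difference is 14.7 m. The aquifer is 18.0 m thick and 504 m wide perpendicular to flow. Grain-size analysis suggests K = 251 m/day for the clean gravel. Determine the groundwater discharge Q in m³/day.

Cross-sectional area A = 504 × 18.0 = 9072 m².
Hydraulic gradient i = Δh / L = 14.7 / 395 = 0.03722.
Darcy's law: Q = K · A · i = 251.0 × 9072 × 0.03722 = 84742 m³/day.

84700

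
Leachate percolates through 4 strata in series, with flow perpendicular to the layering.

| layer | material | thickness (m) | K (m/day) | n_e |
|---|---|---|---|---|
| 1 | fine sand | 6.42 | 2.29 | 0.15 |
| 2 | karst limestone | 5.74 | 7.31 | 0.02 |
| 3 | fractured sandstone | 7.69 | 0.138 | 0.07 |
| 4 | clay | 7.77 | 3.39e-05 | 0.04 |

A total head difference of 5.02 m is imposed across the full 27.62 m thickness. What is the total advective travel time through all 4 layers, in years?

With flow normal to the layers, continuity requires the same specific discharge q through every layer.
Σ(b_i/K_i) = 6.42/2.29 + 5.74/7.31 + 7.69/0.138 + 7.77/3.39e-05 = 2.293e+05 d.
q = Δh / Σ(b_i/K_i) = 5.02 / 2.293e+05 = 2.190e-05 m/day.
In each layer the seepage velocity is v_i = q/n_i, so the layer transit time is t_i = b_i·n_i / q:
  layer 1 (fine sand): t_1 = 6.42 × 0.15 / 2.190e-05 = 43980 d
  layer 2 (karst limestone): t_2 = 5.74 × 0.02 / 2.190e-05 = 5243 d
  layer 3 (fractured sandstone): t_3 = 7.69 × 0.07 / 2.190e-05 = 24584 d
  layer 4 (clay): t_4 = 7.77 × 0.04 / 2.190e-05 = 14194 d
Total t = Σ t_i = 88001 days = 240.9 years.

241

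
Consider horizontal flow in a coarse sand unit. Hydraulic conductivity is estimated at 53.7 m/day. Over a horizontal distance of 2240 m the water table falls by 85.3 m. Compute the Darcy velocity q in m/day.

2.04

Hydraulic gradient i = Δh / L = 85.3 / 2240 = 0.03808.
Specific discharge q = K · i = 53.70 × 0.03808 = 2.045 m/day.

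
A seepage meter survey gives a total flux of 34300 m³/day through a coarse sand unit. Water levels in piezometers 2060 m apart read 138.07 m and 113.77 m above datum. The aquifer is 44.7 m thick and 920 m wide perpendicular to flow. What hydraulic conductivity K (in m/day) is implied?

70.7

Cross-sectional area A = 920 × 44.7 = 41124 m².
Hydraulic gradient i = (138.07 − 113.77) / 2060 = 24.3 / 2060 = 0.01180.
From Q = K·A·i, K = Q / (A·i) = 34300 / (41124 × 0.01180) = 70.71 m/day.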